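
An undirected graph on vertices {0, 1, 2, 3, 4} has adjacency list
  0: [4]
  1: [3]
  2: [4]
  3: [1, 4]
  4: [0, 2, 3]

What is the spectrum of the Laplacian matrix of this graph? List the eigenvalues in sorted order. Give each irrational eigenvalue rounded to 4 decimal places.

[0, 0.5188, 1, 2.3111, 4.1701]

Reading degrees in the order [0, 1, 2, 3, 4] gives [1, 1, 1, 2, 3]; set D = diag(1, 1, 1, 2, 3) and form L = D - A. Diagonalising L (or applying a numerical eigensolver to the 5x5 matrix) gives the spectrum above. The single zero eigenvalue shows the graph is connected. There is one zero in the spectrum, matching the 1 component. The largest eigenvalue, 4.1701, is at most the vertex count 5.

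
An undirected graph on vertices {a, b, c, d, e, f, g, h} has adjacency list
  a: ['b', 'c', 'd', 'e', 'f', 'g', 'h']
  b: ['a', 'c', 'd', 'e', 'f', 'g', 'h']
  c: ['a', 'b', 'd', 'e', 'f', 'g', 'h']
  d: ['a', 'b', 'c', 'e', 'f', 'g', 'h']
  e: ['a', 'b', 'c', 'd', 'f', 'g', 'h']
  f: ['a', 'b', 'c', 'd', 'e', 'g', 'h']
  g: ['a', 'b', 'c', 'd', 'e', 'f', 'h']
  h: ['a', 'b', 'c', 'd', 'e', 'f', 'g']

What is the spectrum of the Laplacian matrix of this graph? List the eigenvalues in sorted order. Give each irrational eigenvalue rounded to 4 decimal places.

Reading degrees in the order [a, b, c, d, e, f, g, h] gives [7, 7, 7, 7, 7, 7, 7, 7]; set D = diag(7, 7, 7, 7, 7, 7, 7, 7) and form L = D - A. Since every row of L sums to 0, the all-ones vector is in the kernel and 0 is an eigenvalue. The single zero eigenvalue shows the graph is connected. There is one zero in the spectrum, matching the 1 component. The largest eigenvalue, 8, is at most the vertex count 8.

[0, 8, 8, 8, 8, 8, 8, 8]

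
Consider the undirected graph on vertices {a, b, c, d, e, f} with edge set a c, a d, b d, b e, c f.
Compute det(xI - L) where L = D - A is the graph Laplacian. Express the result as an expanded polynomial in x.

Reading degrees in the order [a, b, c, d, e, f] gives [2, 2, 2, 2, 1, 1]; set D = diag(2, 2, 2, 2, 1, 1) and form L = D - A. Computing det(xI - L) by cofactor expansion (or equivalently via sum-over-permutations) gives x^6 - 10x^5 + 36x^4 - 56x^3 + 35x^2 - 6x. Since p(0) = det(-L) = 0, x divides p(x). There is one zero in the spectrum, matching the 1 component.

x^6 - 10x^5 + 36x^4 - 56x^3 + 35x^2 - 6x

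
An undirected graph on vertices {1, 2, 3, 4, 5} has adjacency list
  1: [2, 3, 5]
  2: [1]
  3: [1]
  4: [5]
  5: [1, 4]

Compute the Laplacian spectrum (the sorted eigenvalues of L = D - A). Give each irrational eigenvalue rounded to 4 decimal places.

With the vertex order [1, 2, 3, 4, 5], the degrees are [3, 1, 1, 1, 2], giving D = diag(3, 1, 1, 1, 2) and L = D - A. L is symmetric positive semidefinite, so every eigenvalue is real and nonnegative. There is one zero in the spectrum, matching the 1 component.

[0, 0.5188, 1, 2.3111, 4.1701]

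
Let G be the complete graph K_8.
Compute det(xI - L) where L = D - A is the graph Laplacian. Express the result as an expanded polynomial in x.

The graph has 8 vertices and degree multiset [7, 7, 7, 7, 7, 7, 7, 7]; D is the diagonal matrix of degrees and L = D - A. Computing det(xI - L) by cofactor expansion (or equivalently via sum-over-permutations) gives x^8 - 56x^7 + 1344x^6 - 17920x^5 + 143360x^4 - 688128x^3 + 1835008x^2 - 2097152x. Since p(0) = det(-L) = 0, x divides p(x). By the matrix-tree theorem the graph has (1/8) * product of the nonzero eigenvalues = 262144 spanning trees. The eigenvalues sum to 56, which equals trace(L) = 2|E|.

x^8 - 56x^7 + 1344x^6 - 17920x^5 + 143360x^4 - 688128x^3 + 1835008x^2 - 2097152x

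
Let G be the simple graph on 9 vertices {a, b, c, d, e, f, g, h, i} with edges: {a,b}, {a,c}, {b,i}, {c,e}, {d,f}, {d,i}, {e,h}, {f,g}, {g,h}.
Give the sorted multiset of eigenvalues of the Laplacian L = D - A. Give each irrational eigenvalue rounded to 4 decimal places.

With the vertex order [a, b, c, d, e, f, g, h, i], the degrees are [2, 2, 2, 2, 2, 2, 2, 2, 2], giving D = diag(2, 2, 2, 2, 2, 2, 2, 2, 2) and L = D - A. Since every row of L sums to 0, the all-ones vector is in the kernel and 0 is an eigenvalue. The single zero eigenvalue shows the graph is connected. By the matrix-tree theorem the graph has (1/9) * product of the nonzero eigenvalues = 9 spanning trees. There is one zero in the spectrum, matching the 1 component.

[0, 0.4679, 0.4679, 1.6527, 1.6527, 3, 3, 3.8794, 3.8794]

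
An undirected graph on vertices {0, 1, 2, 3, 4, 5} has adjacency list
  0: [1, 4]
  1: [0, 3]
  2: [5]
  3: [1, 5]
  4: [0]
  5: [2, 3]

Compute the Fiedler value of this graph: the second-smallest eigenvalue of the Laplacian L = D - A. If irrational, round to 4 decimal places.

Reading degrees in the order [0, 1, 2, 3, 4, 5] gives [2, 2, 1, 2, 1, 2]; set D = diag(2, 2, 1, 2, 1, 2) and form L = D - A. The sorted Laplacian eigenvalues are [0, 0.2679, 1, 2, 3, 3.7321]; the algebraic connectivity is the second entry, 0.2679.

0.2679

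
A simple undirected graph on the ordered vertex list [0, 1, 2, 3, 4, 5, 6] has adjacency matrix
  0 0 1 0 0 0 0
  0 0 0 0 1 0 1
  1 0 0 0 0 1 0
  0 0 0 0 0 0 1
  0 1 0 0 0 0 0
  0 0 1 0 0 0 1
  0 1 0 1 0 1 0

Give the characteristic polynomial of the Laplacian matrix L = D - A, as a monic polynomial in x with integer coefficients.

Each diagonal entry of L is the vertex degree and each off-diagonal entry is -1 where an edge is present, 0 otherwise; in the order [0, 1, 2, 3, 4, 5, 6] the diagonal is [1, 2, 2, 1, 1, 2, 3]. Computing det(xI - L) by cofactor expansion (or equivalently via sum-over-permutations) gives x^7 - 12x^6 + 54x^5 - 114x^4 + 115x^3 - 50x^2 + 7x. The coefficient of x^6 equals -trace(L) = -12, matching the sum of degrees. By the matrix-tree theorem the graph has (1/7) * product of the nonzero eigenvalues = 1 spanning tree. There is one zero in the spectrum, matching the 1 component.

x^7 - 12x^6 + 54x^5 - 114x^4 + 115x^3 - 50x^2 + 7x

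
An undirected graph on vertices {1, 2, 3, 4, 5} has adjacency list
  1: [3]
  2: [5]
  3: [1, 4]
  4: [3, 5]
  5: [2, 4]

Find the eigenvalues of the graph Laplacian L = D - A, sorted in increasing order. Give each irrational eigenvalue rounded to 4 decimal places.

Each diagonal entry of L is the vertex degree and each off-diagonal entry is -1 where an edge is present, 0 otherwise; in the order [1, 2, 3, 4, 5] the diagonal is [1, 1, 2, 2, 2]. Since every row of L sums to 0, the all-ones vector is in the kernel and 0 is an eigenvalue. The single zero eigenvalue shows the graph is connected. The eigenvalues sum to 8, which equals trace(L) = 2|E|. There is one zero in the spectrum, matching the 1 component.

[0, 0.3820, 1.3820, 2.6180, 3.6180]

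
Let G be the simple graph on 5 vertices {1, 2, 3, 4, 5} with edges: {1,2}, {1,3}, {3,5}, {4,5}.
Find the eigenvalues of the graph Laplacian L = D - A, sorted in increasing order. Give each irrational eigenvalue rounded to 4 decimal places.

Reading degrees in the order [1, 2, 3, 4, 5] gives [2, 1, 2, 1, 2]; set D = diag(2, 1, 2, 1, 2) and form L = D - A. Since every row of L sums to 0, the all-ones vector is in the kernel and 0 is an eigenvalue. The single zero eigenvalue shows the graph is connected. The largest eigenvalue, 3.6180, is at most the vertex count 5. By the matrix-tree theorem the graph has (1/5) * product of the nonzero eigenvalues = 1 spanning tree.

[0, 0.3820, 1.3820, 2.6180, 3.6180]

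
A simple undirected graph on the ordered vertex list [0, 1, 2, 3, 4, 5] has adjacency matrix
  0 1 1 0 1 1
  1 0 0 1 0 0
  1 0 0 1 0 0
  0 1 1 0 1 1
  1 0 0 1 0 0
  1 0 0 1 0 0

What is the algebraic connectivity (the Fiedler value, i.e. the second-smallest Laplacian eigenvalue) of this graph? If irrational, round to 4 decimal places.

2

Each diagonal entry of L is the vertex degree and each off-diagonal entry is -1 where an edge is present, 0 otherwise; in the order [0, 1, 2, 3, 4, 5] the diagonal is [4, 2, 2, 4, 2, 2]. Computing the eigenvalues of L and sorting gives [0, 2, 2, 2, 4, 6]. The Fiedler value lambda_2 = 2 is strictly positive, so the graph is connected. The eigenvalues sum to 16, which equals trace(L) = 2|E|. By the matrix-tree theorem the graph has (1/6) * product of the nonzero eigenvalues = 32 spanning trees.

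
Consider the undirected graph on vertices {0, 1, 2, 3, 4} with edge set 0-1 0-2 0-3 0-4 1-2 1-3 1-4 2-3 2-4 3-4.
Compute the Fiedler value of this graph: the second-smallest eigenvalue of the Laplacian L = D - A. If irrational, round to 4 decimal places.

Each diagonal entry of L is the vertex degree and each off-diagonal entry is -1 where an edge is present, 0 otherwise; in the order [0, 1, 2, 3, 4] the diagonal is [4, 4, 4, 4, 4]. The smallest Laplacian eigenvalue is always 0. The next one, lambda_2 = 5, measures how hard the graph is to disconnect: larger values mean better connectivity.

5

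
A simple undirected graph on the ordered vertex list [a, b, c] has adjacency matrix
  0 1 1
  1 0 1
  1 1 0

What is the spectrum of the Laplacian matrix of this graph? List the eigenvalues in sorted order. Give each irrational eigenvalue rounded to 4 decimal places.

With the vertex order [a, b, c], the degrees are [2, 2, 2], giving D = diag(2, 2, 2) and L = D - A. L is symmetric positive semidefinite, so every eigenvalue is real and nonnegative. The single zero eigenvalue shows the graph is connected. There is one zero in the spectrum, matching the 1 component.

[0, 3, 3]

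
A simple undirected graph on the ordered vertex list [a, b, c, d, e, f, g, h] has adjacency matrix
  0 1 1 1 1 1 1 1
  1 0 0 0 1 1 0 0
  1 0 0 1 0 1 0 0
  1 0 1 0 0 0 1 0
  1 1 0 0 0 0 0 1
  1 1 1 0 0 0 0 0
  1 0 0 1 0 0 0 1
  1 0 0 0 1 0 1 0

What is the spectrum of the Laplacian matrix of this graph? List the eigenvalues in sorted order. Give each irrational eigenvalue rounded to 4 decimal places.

With the vertex order [a, b, c, d, e, f, g, h], the degrees are [7, 3, 3, 3, 3, 3, 3, 3], giving D = diag(7, 3, 3, 3, 3, 3, 3, 3) and L = D - A. The multiplicity of 0 as a Laplacian eigenvalue equals the number of connected components. The single zero eigenvalue shows the graph is connected. By the matrix-tree theorem the graph has (1/8) * product of the nonzero eigenvalues = 841 spanning trees.

[0, 1.7530, 1.7530, 3.4450, 3.4450, 4.8019, 4.8019, 8]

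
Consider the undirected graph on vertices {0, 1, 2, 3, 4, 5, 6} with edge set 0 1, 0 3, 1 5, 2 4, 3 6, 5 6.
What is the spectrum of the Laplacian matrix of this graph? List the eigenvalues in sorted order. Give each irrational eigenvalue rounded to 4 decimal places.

[0, 0, 1.3820, 1.3820, 2, 3.6180, 3.6180]

With the vertex order [0, 1, 2, 3, 4, 5, 6], the degrees are [2, 2, 1, 2, 1, 2, 2], giving D = diag(2, 2, 1, 2, 1, 2, 2) and L = D - A. Since every row of L sums to 0, the all-ones vector is in the kernel and 0 is an eigenvalue. The 2 zero eigenvalues correspond to the 2 connected components. The eigenvalues sum to 12, which equals trace(L) = 2|E|.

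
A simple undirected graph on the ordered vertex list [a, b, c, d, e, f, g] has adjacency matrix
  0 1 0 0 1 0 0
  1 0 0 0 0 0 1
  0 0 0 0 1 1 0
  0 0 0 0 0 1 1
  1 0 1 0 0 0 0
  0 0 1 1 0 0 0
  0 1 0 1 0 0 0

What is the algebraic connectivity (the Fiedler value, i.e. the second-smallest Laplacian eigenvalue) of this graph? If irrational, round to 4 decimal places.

0.7530

Reading degrees in the order [a, b, c, d, e, f, g] gives [2, 2, 2, 2, 2, 2, 2]; set D = diag(2, 2, 2, 2, 2, 2, 2) and form L = D - A. Computing the eigenvalues of L and sorting gives [0, 0.7530, 0.7530, 2.4450, 2.4450, 3.8019, 3.8019]. The Fiedler value lambda_2 = 0.7530 is strictly positive, so the graph is connected. By the matrix-tree theorem the graph has (1/7) * product of the nonzero eigenvalues = 7 spanning trees.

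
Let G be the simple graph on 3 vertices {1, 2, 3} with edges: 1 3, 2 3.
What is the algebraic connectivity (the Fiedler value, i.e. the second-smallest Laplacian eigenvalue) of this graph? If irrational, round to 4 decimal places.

1

With the vertex order [1, 2, 3], the degrees are [1, 1, 2], giving D = diag(1, 1, 2) and L = D - A. The smallest Laplacian eigenvalue is always 0. The next one, lambda_2 = 1, measures how hard the graph is to disconnect: larger values mean better connectivity.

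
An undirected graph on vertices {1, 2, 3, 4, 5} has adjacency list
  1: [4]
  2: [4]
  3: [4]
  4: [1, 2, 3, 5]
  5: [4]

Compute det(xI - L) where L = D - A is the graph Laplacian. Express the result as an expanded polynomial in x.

With the vertex order [1, 2, 3, 4, 5], the degrees are [1, 1, 1, 4, 1], giving D = diag(1, 1, 1, 4, 1) and L = D - A. L has integer entries, so p(x) = det(xI - L) has integer coefficients. Expanding the determinant yields x^5 - 8x^4 + 18x^3 - 16x^2 + 5x. The constant term is 0 because L is singular (the all-ones vector lies in its kernel). There is one zero in the spectrum, matching the 1 component.

x^5 - 8x^4 + 18x^3 - 16x^2 + 5x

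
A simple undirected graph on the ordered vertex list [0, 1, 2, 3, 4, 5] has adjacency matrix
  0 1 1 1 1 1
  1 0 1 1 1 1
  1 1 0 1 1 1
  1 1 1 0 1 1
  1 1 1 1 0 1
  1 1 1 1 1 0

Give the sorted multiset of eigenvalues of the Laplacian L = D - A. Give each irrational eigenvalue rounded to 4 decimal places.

[0, 6, 6, 6, 6, 6]

Reading degrees in the order [0, 1, 2, 3, 4, 5] gives [5, 5, 5, 5, 5, 5]; set D = diag(5, 5, 5, 5, 5, 5) and form L = D - A. The multiplicity of 0 as a Laplacian eigenvalue equals the number of connected components. There is one zero in the spectrum, matching the 1 component. The largest eigenvalue, 6, is at most the vertex count 6.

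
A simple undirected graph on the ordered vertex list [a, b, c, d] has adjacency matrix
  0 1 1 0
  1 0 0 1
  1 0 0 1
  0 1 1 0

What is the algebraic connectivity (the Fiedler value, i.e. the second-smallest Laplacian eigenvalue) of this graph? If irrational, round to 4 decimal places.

2

Reading degrees in the order [a, b, c, d] gives [2, 2, 2, 2]; set D = diag(2, 2, 2, 2) and form L = D - A. The sorted Laplacian eigenvalues are [0, 2, 2, 4]; the algebraic connectivity is the second entry, 2. There is one zero in the spectrum, matching the 1 component.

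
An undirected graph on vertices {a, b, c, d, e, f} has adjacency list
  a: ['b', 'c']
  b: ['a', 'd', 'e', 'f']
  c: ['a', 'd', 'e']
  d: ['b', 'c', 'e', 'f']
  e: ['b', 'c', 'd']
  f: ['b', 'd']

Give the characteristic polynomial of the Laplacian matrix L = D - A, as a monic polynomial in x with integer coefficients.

x^6 - 18x^5 + 124x^4 - 406x^3 + 628x^2 - 366x

Reading degrees in the order [a, b, c, d, e, f] gives [2, 4, 3, 4, 3, 2]; set D = diag(2, 4, 3, 4, 3, 2) and form L = D - A. L has integer entries, so p(x) = det(xI - L) has integer coefficients. Expanding the determinant yields x^6 - 18x^5 + 124x^4 - 406x^3 + 628x^2 - 366x. The coefficient of x^5 equals -trace(L) = -18, matching the sum of degrees.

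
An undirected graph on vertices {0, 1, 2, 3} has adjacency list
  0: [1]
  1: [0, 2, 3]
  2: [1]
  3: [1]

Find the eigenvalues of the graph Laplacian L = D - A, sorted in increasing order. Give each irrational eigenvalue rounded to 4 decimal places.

Each diagonal entry of L is the vertex degree and each off-diagonal entry is -1 where an edge is present, 0 otherwise; in the order [0, 1, 2, 3] the diagonal is [1, 3, 1, 1]. Diagonalising L (or applying a numerical eigensolver to the 4x4 matrix) gives the spectrum above. The single zero eigenvalue shows the graph is connected. There is one zero in the spectrum, matching the 1 component.

[0, 1, 1, 4]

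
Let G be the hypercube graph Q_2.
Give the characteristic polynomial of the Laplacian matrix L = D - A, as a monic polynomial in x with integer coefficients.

The graph has 4 vertices and degree multiset [2, 2, 2, 2]; D is the diagonal matrix of degrees and L = D - A. L has integer entries, so p(x) = det(xI - L) has integer coefficients. Expanding the determinant yields x^4 - 8x^3 + 20x^2 - 16x. The coefficient of x^3 equals -trace(L) = -8, matching the sum of degrees. The eigenvalues sum to 8, which equals trace(L) = 2|E|. By the matrix-tree theorem the graph has (1/4) * product of the nonzero eigenvalues = 4 spanning trees.

x^4 - 8x^3 + 20x^2 - 16x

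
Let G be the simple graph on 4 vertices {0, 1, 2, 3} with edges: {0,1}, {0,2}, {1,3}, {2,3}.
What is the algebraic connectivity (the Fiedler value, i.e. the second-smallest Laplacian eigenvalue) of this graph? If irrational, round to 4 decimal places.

With the vertex order [0, 1, 2, 3], the degrees are [2, 2, 2, 2], giving D = diag(2, 2, 2, 2) and L = D - A. Computing the eigenvalues of L and sorting gives [0, 2, 2, 4]. The Fiedler value lambda_2 = 2 is strictly positive, so the graph is connected. The largest eigenvalue, 4, is at most the vertex count 4.

2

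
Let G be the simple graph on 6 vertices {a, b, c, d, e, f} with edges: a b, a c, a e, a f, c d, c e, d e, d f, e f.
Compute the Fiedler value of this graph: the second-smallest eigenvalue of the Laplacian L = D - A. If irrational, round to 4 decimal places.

0.9139

Each diagonal entry of L is the vertex degree and each off-diagonal entry is -1 where an edge is present, 0 otherwise; in the order [a, b, c, d, e, f] the diagonal is [4, 1, 3, 3, 4, 3]. The smallest Laplacian eigenvalue is always 0. The next one, lambda_2 = 0.9139, measures how hard the graph is to disconnect: larger values mean better connectivity. By the matrix-tree theorem the graph has (1/6) * product of the nonzero eigenvalues = 45 spanning trees. The eigenvalues sum to 18, which equals trace(L) = 2|E|.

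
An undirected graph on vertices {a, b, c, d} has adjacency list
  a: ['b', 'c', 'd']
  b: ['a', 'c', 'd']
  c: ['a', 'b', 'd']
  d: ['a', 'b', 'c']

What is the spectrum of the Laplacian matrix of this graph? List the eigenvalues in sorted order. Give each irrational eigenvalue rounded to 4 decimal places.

[0, 4, 4, 4]

With the vertex order [a, b, c, d], the degrees are [3, 3, 3, 3], giving D = diag(3, 3, 3, 3) and L = D - A. Diagonalising L (or applying a numerical eigensolver to the 4x4 matrix) gives the spectrum above. The single zero eigenvalue shows the graph is connected. By the matrix-tree theorem the graph has (1/4) * product of the nonzero eigenvalues = 16 spanning trees.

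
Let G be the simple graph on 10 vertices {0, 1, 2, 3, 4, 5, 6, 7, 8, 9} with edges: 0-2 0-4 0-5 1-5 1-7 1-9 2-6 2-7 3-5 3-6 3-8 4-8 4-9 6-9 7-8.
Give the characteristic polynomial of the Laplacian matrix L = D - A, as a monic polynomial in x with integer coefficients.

With the vertex order [0, 1, 2, 3, 4, 5, 6, 7, 8, 9], the degrees are [3, 3, 3, 3, 3, 3, 3, 3, 3, 3], giving D = diag(3, 3, 3, 3, 3, 3, 3, 3, 3, 3) and L = D - A. The eigenvalues of L are [0, 2, 2, 2, 2, 2, 5, 5, 5, 5]; the characteristic polynomial is the product of (x - lambda_i), which multiplies out to x^10 - 30x^9 + 390x^8 - 2880x^7 + 13305x^6 - 39882x^5 + 77640x^4 - 94800x^3 + 66000x^2 - 20000x. The coefficient of x^9 equals -trace(L) = -30, matching the sum of degrees. There is one zero in the spectrum, matching the 1 component. The eigenvalues sum to 30, which equals trace(L) = 2|E|.

x^10 - 30x^9 + 390x^8 - 2880x^7 + 13305x^6 - 39882x^5 + 77640x^4 - 94800x^3 + 66000x^2 - 20000x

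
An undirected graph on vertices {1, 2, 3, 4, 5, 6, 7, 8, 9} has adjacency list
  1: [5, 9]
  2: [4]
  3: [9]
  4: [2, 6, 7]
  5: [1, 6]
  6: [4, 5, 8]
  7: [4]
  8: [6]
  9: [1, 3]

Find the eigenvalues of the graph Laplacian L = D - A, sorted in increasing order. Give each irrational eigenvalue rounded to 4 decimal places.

Each diagonal entry of L is the vertex degree and each off-diagonal entry is -1 where an edge is present, 0 otherwise; in the order [1, 2, 3, 4, 5, 6, 7, 8, 9] the diagonal is [2, 1, 1, 3, 2, 3, 1, 1, 2]. Since every row of L sums to 0, the all-ones vector is in the kernel and 0 is an eigenvalue. The single zero eigenvalue shows the graph is connected. The eigenvalues sum to 16, which equals trace(L) = 2|E|. The largest eigenvalue, 4.6437, is at most the vertex count 9.

[0, 0.1627, 0.5321, 1, 1, 2.0892, 3, 3.5723, 4.6437]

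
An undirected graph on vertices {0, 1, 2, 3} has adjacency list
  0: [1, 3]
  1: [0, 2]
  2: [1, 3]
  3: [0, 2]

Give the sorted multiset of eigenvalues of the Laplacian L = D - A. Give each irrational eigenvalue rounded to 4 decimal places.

[0, 2, 2, 4]

With the vertex order [0, 1, 2, 3], the degrees are [2, 2, 2, 2], giving D = diag(2, 2, 2, 2) and L = D - A. The multiplicity of 0 as a Laplacian eigenvalue equals the number of connected components. The single zero eigenvalue shows the graph is connected. There is one zero in the spectrum, matching the 1 component.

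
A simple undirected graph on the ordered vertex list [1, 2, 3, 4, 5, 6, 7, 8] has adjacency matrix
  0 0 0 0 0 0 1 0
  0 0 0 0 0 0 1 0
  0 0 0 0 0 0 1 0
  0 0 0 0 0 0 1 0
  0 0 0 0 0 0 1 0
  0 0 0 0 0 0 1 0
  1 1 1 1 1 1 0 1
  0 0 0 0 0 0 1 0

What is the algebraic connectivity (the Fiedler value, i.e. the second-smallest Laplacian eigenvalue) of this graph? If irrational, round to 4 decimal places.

Each diagonal entry of L is the vertex degree and each off-diagonal entry is -1 where an edge is present, 0 otherwise; in the order [1, 2, 3, 4, 5, 6, 7, 8] the diagonal is [1, 1, 1, 1, 1, 1, 7, 1]. Computing the eigenvalues of L and sorting gives [0, 1, 1, 1, 1, 1, 1, 8]. The Fiedler value lambda_2 = 1 is strictly positive, so the graph is connected. There is one zero in the spectrum, matching the 1 component.

1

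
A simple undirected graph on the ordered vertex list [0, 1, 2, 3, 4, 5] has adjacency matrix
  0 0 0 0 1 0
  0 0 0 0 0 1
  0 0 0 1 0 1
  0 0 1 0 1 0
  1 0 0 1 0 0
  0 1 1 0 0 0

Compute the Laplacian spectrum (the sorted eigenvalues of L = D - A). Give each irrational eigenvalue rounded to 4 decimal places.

[0, 0.2679, 1, 2, 3, 3.7321]

Each diagonal entry of L is the vertex degree and each off-diagonal entry is -1 where an edge is present, 0 otherwise; in the order [0, 1, 2, 3, 4, 5] the diagonal is [1, 1, 2, 2, 2, 2]. Since every row of L sums to 0, the all-ones vector is in the kernel and 0 is an eigenvalue. The largest eigenvalue, 3.7321, is at most the vertex count 6. By the matrix-tree theorem the graph has (1/6) * product of the nonzero eigenvalues = 1 spanning tree.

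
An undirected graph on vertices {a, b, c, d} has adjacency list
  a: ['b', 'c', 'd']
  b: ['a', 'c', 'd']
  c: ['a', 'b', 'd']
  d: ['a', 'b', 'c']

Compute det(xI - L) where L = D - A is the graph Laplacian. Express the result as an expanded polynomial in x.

x^4 - 12x^3 + 48x^2 - 64x

Each diagonal entry of L is the vertex degree and each off-diagonal entry is -1 where an edge is present, 0 otherwise; in the order [a, b, c, d] the diagonal is [3, 3, 3, 3]. L has integer entries, so p(x) = det(xI - L) has integer coefficients. Expanding the determinant yields x^4 - 12x^3 + 48x^2 - 64x. The coefficient of x^3 equals -trace(L) = -12, matching the sum of degrees. The largest eigenvalue, 4, is at most the vertex count 4. The eigenvalues sum to 12, which equals trace(L) = 2|E|.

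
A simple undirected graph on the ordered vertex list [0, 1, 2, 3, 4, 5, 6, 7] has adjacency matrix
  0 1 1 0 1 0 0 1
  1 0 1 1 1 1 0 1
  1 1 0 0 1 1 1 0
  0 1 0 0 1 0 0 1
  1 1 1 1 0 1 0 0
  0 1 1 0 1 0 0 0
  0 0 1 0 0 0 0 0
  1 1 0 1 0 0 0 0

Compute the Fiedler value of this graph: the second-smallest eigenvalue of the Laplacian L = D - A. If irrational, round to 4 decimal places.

Reading degrees in the order [0, 1, 2, 3, 4, 5, 6, 7] gives [4, 6, 5, 3, 5, 3, 1, 3]; set D = diag(4, 6, 5, 3, 5, 3, 1, 3) and form L = D - A. The sorted Laplacian eigenvalues are [0, 0.8904, 2.2713, 3.3383, 4.0774, 6.0640, 6.3038, 7.0546]; the algebraic connectivity is the second entry, 0.8904. By the matrix-tree theorem the graph has (1/8) * product of the nonzero eigenvalues = 928 spanning trees. There is one zero in the spectrum, matching the 1 component.

0.8904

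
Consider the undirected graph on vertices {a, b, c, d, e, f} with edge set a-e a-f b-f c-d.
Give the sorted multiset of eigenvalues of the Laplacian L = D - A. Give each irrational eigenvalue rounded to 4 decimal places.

Each diagonal entry of L is the vertex degree and each off-diagonal entry is -1 where an edge is present, 0 otherwise; in the order [a, b, c, d, e, f] the diagonal is [2, 1, 1, 1, 1, 2]. Diagonalising L (or applying a numerical eigensolver to the 6x6 matrix) gives the spectrum above. The 2 zero eigenvalues correspond to the 2 connected components. There are 2 zeros in the spectrum, matching the 2 components.

[0, 0, 0.5858, 2, 2, 3.4142]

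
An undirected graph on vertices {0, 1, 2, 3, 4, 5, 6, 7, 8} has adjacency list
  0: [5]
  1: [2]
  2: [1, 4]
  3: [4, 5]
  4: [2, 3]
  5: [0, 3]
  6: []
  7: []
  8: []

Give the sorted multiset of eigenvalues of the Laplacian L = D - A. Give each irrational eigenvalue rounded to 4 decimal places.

With the vertex order [0, 1, 2, 3, 4, 5, 6, 7, 8], the degrees are [1, 1, 2, 2, 2, 2, 0, 0, 0], giving D = diag(1, 1, 2, 2, 2, 2, 0, 0, 0) and L = D - A. Diagonalising L (or applying a numerical eigensolver to the 9x9 matrix) gives the spectrum above. The 4 zero eigenvalues correspond to the 4 connected components. The eigenvalues sum to 10, which equals trace(L) = 2|E|. The largest eigenvalue, 3.7321, is at most the vertex count 9.

[0, 0, 0, 0, 0.2679, 1, 2, 3, 3.7321]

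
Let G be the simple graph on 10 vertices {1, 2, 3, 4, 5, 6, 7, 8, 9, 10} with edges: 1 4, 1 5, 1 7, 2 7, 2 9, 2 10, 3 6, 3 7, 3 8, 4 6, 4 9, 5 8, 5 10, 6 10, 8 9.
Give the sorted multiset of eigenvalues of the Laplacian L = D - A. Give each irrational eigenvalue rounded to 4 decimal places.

Reading degrees in the order [1, 2, 3, 4, 5, 6, 7, 8, 9, 10] gives [3, 3, 3, 3, 3, 3, 3, 3, 3, 3]; set D = diag(3, 3, 3, 3, 3, 3, 3, 3, 3, 3) and form L = D - A. Since every row of L sums to 0, the all-ones vector is in the kernel and 0 is an eigenvalue. The single zero eigenvalue shows the graph is connected. The largest eigenvalue, 5, is at most the vertex count 10. By the matrix-tree theorem the graph has (1/10) * product of the nonzero eigenvalues = 2000 spanning trees.

[0, 2, 2, 2, 2, 2, 5, 5, 5, 5]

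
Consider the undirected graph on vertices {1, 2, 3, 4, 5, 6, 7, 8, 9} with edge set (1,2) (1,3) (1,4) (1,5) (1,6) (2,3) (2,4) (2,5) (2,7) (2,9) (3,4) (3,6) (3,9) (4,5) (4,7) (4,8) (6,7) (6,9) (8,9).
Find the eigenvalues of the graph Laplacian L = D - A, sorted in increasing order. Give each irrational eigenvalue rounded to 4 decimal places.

Each diagonal entry of L is the vertex degree and each off-diagonal entry is -1 where an edge is present, 0 otherwise; in the order [1, 2, 3, 4, 5, 6, 7, 8, 9] the diagonal is [5, 6, 5, 6, 3, 4, 3, 2, 4]. Since every row of L sums to 0, the all-ones vector is in the kernel and 0 is an eigenvalue. By the matrix-tree theorem the graph has (1/9) * product of the nonzero eigenvalues = 11828 spanning trees.

[0, 1.7564, 2.5027, 3.0993, 4.6594, 4.8058, 6.3488, 7.3671, 7.4605]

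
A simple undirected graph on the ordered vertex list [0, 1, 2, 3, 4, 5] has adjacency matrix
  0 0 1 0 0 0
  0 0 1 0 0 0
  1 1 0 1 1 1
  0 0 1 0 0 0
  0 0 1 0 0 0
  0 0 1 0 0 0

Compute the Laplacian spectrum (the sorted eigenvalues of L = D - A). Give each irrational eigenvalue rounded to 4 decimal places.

With the vertex order [0, 1, 2, 3, 4, 5], the degrees are [1, 1, 5, 1, 1, 1], giving D = diag(1, 1, 5, 1, 1, 1) and L = D - A. L is symmetric positive semidefinite, so every eigenvalue is real and nonnegative. The single zero eigenvalue shows the graph is connected. The eigenvalues sum to 10, which equals trace(L) = 2|E|.

[0, 1, 1, 1, 1, 6]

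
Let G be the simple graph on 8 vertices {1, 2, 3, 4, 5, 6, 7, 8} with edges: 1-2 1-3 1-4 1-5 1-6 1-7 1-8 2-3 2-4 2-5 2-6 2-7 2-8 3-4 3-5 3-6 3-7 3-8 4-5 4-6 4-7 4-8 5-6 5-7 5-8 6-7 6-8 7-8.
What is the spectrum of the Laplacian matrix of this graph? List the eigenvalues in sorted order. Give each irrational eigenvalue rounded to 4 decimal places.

Each diagonal entry of L is the vertex degree and each off-diagonal entry is -1 where an edge is present, 0 otherwise; in the order [1, 2, 3, 4, 5, 6, 7, 8] the diagonal is [7, 7, 7, 7, 7, 7, 7, 7]. L is symmetric positive semidefinite, so every eigenvalue is real and nonnegative. The single zero eigenvalue shows the graph is connected. The eigenvalues sum to 56, which equals trace(L) = 2|E|. There is one zero in the spectrum, matching the 1 component.

[0, 8, 8, 8, 8, 8, 8, 8]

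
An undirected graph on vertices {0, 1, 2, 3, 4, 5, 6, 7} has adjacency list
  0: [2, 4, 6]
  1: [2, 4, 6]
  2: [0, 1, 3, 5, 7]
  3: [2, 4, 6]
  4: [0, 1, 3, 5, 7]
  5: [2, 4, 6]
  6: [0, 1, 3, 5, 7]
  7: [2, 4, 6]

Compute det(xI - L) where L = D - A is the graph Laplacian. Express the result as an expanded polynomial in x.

Reading degrees in the order [0, 1, 2, 3, 4, 5, 6, 7] gives [3, 3, 5, 3, 5, 3, 5, 3]; set D = diag(3, 3, 5, 3, 5, 3, 5, 3) and form L = D - A. L has integer entries, so p(x) = det(xI - L) has integer coefficients. Expanding the determinant yields x^8 - 30x^7 + 375x^6 - 2540x^5 + 10095x^4 - 23598x^3 + 30105x^2 - 16200x. The coefficient of x^7 equals -trace(L) = -30, matching the sum of degrees. The eigenvalues sum to 30, which equals trace(L) = 2|E|.

x^8 - 30x^7 + 375x^6 - 2540x^5 + 10095x^4 - 23598x^3 + 30105x^2 - 16200x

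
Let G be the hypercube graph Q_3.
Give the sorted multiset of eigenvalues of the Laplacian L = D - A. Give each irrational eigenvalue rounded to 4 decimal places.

[0, 2, 2, 2, 4, 4, 4, 6]

The graph has 8 vertices and degree multiset [3, 3, 3, 3, 3, 3, 3, 3]; D is the diagonal matrix of degrees and L = D - A. The multiplicity of 0 as a Laplacian eigenvalue equals the number of connected components.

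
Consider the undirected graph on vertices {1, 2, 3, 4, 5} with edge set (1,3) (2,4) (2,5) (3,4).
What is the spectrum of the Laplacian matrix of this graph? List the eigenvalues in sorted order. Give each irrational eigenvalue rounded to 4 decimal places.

[0, 0.3820, 1.3820, 2.6180, 3.6180]

Reading degrees in the order [1, 2, 3, 4, 5] gives [1, 2, 2, 2, 1]; set D = diag(1, 2, 2, 2, 1) and form L = D - A. L is symmetric positive semidefinite, so every eigenvalue is real and nonnegative. The single zero eigenvalue shows the graph is connected. There is one zero in the spectrum, matching the 1 component. The largest eigenvalue, 3.6180, is at most the vertex count 5.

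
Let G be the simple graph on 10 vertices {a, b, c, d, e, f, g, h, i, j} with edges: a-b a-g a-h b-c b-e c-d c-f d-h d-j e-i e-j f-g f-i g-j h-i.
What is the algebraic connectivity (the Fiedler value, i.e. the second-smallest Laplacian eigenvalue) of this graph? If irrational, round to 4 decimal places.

2

With the vertex order [a, b, c, d, e, f, g, h, i, j], the degrees are [3, 3, 3, 3, 3, 3, 3, 3, 3, 3], giving D = diag(3, 3, 3, 3, 3, 3, 3, 3, 3, 3) and L = D - A. The smallest Laplacian eigenvalue is always 0. The next one, lambda_2 = 2, measures how hard the graph is to disconnect: larger values mean better connectivity. There is one zero in the spectrum, matching the 1 component.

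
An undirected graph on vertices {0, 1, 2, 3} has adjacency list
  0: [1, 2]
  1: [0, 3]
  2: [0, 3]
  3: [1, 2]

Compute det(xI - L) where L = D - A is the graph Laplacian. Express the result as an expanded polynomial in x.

x^4 - 8x^3 + 20x^2 - 16x

With the vertex order [0, 1, 2, 3], the degrees are [2, 2, 2, 2], giving D = diag(2, 2, 2, 2) and L = D - A. L has integer entries, so p(x) = det(xI - L) has integer coefficients. Expanding the determinant yields x^4 - 8x^3 + 20x^2 - 16x. Since p(0) = det(-L) = 0, x divides p(x). By the matrix-tree theorem the graph has (1/4) * product of the nonzero eigenvalues = 4 spanning trees. The largest eigenvalue, 4, is at most the vertex count 4.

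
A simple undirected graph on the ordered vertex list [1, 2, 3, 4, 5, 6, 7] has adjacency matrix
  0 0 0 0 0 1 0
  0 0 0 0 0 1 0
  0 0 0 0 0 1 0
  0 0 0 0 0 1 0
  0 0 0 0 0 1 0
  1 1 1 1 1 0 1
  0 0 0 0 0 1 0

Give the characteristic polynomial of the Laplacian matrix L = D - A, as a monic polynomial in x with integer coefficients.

Reading degrees in the order [1, 2, 3, 4, 5, 6, 7] gives [1, 1, 1, 1, 1, 6, 1]; set D = diag(1, 1, 1, 1, 1, 6, 1) and form L = D - A. Computing det(xI - L) by cofactor expansion (or equivalently via sum-over-permutations) gives x^7 - 12x^6 + 45x^5 - 80x^4 + 75x^3 - 36x^2 + 7x. The coefficient of x^6 equals -trace(L) = -12, matching the sum of degrees. The eigenvalues sum to 12, which equals trace(L) = 2|E|. The largest eigenvalue, 7, is at most the vertex count 7.

x^7 - 12x^6 + 45x^5 - 80x^4 + 75x^3 - 36x^2 + 7x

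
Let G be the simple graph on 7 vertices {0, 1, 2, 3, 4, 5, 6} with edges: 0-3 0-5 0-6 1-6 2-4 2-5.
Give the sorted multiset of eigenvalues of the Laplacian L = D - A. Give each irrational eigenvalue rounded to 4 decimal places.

Reading degrees in the order [0, 1, 2, 3, 4, 5, 6] gives [3, 1, 2, 1, 1, 2, 2]; set D = diag(3, 1, 2, 1, 1, 2, 2) and form L = D - A. Diagonalising L (or applying a numerical eigensolver to the 7x7 matrix) gives the spectrum above. The largest eigenvalue, 4.3342, is at most the vertex count 7. The eigenvalues sum to 12, which equals trace(L) = 2|E|.

[0, 0.2603, 0.6262, 1.4055, 2.2742, 3.0996, 4.3342]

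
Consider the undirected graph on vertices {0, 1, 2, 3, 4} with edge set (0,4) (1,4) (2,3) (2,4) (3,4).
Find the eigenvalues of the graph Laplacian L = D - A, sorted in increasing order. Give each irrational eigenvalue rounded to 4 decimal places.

[0, 1, 1, 3, 5]

Reading degrees in the order [0, 1, 2, 3, 4] gives [1, 1, 2, 2, 4]; set D = diag(1, 1, 2, 2, 4) and form L = D - A. Since every row of L sums to 0, the all-ones vector is in the kernel and 0 is an eigenvalue. The single zero eigenvalue shows the graph is connected. The largest eigenvalue, 5, is at most the vertex count 5.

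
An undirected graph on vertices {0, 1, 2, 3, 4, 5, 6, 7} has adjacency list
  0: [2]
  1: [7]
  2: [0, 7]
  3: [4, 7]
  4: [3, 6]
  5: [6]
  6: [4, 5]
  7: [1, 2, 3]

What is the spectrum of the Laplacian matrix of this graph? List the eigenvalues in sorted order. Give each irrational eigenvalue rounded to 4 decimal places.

[0, 0.1864, 0.5858, 1, 2, 2.4707, 3.4142, 4.3429]

Each diagonal entry of L is the vertex degree and each off-diagonal entry is -1 where an edge is present, 0 otherwise; in the order [0, 1, 2, 3, 4, 5, 6, 7] the diagonal is [1, 1, 2, 2, 2, 1, 2, 3]. The multiplicity of 0 as a Laplacian eigenvalue equals the number of connected components. The single zero eigenvalue shows the graph is connected.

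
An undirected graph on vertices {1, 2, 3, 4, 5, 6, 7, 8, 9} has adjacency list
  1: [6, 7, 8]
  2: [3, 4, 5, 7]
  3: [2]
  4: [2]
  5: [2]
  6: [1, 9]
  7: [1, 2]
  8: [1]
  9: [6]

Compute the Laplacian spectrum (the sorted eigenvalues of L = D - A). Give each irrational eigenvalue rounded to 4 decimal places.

Each diagonal entry of L is the vertex degree and each off-diagonal entry is -1 where an edge is present, 0 otherwise; in the order [1, 2, 3, 4, 5, 6, 7, 8, 9] the diagonal is [3, 4, 1, 1, 1, 2, 2, 1, 1]. L is symmetric positive semidefinite, so every eigenvalue is real and nonnegative.

[0, 0.1884, 0.6144, 1, 1, 1.5333, 2.3798, 4.1545, 5.1296]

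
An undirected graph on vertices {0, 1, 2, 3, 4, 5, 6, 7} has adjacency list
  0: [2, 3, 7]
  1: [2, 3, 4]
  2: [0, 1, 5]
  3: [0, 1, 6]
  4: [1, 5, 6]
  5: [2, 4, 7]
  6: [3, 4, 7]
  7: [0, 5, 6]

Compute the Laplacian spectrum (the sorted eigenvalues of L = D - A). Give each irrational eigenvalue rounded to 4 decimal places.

Each diagonal entry of L is the vertex degree and each off-diagonal entry is -1 where an edge is present, 0 otherwise; in the order [0, 1, 2, 3, 4, 5, 6, 7] the diagonal is [3, 3, 3, 3, 3, 3, 3, 3]. Diagonalising L (or applying a numerical eigensolver to the 8x8 matrix) gives the spectrum above.

[0, 2, 2, 2, 4, 4, 4, 6]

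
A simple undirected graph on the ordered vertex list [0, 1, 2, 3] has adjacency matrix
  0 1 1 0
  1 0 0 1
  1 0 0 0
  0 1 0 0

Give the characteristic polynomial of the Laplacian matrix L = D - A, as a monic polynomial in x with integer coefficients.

Each diagonal entry of L is the vertex degree and each off-diagonal entry is -1 where an edge is present, 0 otherwise; in the order [0, 1, 2, 3] the diagonal is [2, 2, 1, 1]. L has integer entries, so p(x) = det(xI - L) has integer coefficients. Expanding the determinant yields x^4 - 6x^3 + 10x^2 - 4x. Since p(0) = det(-L) = 0, x divides p(x). There is one zero in the spectrum, matching the 1 component.

x^4 - 6x^3 + 10x^2 - 4x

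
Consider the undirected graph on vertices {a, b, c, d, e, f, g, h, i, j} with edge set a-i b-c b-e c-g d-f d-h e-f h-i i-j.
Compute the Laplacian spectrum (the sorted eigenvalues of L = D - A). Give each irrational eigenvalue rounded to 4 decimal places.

Reading degrees in the order [a, b, c, d, e, f, g, h, i, j] gives [1, 2, 2, 2, 2, 2, 1, 2, 3, 1]; set D = diag(1, 2, 2, 2, 2, 2, 1, 2, 3, 1) and form L = D - A. Diagonalising L (or applying a numerical eigensolver to the 10x10 matrix) gives the spectrum above. The eigenvalues sum to 18, which equals trace(L) = 2|E|.

[0, 0.1029, 0.4367, 1, 1, 1.7250, 2.5064, 3.2255, 3.7678, 4.2357]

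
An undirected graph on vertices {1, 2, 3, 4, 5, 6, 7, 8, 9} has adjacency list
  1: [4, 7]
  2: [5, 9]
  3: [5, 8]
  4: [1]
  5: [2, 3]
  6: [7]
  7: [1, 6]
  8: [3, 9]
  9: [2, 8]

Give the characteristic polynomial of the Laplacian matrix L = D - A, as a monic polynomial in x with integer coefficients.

x^9 - 16x^8 + 105x^7 - 364x^6 + 715x^5 - 790x^4 + 450x^3 - 100x^2

Each diagonal entry of L is the vertex degree and each off-diagonal entry is -1 where an edge is present, 0 otherwise; in the order [1, 2, 3, 4, 5, 6, 7, 8, 9] the diagonal is [2, 2, 2, 1, 2, 1, 2, 2, 2]. L has integer entries, so p(x) = det(xI - L) has integer coefficients. Expanding the determinant yields x^9 - 16x^8 + 105x^7 - 364x^6 + 715x^5 - 790x^4 + 450x^3 - 100x^2. The constant term is 0 because L is singular (the all-ones vector lies in its kernel). The largest eigenvalue, 3.6180, is at most the vertex count 9.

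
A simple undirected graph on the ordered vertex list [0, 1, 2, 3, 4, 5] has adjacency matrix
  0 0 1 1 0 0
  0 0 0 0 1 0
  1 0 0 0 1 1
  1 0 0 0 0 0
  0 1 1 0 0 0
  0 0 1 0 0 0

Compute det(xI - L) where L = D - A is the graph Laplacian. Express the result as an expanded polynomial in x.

With the vertex order [0, 1, 2, 3, 4, 5], the degrees are [2, 1, 3, 1, 2, 1], giving D = diag(2, 1, 3, 1, 2, 1) and L = D - A. Computing det(xI - L) by cofactor expansion (or equivalently via sum-over-permutations) gives x^6 - 10x^5 + 35x^4 - 52x^3 + 31x^2 - 6x. The constant term is 0 because L is singular (the all-ones vector lies in its kernel). The largest eigenvalue, 4.3028, is at most the vertex count 6.

x^6 - 10x^5 + 35x^4 - 52x^3 + 31x^2 - 6x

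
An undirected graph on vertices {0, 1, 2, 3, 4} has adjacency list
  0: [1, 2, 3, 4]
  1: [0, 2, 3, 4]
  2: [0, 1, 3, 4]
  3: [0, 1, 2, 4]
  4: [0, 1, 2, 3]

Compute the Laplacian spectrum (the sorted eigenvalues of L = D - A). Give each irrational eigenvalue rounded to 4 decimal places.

Reading degrees in the order [0, 1, 2, 3, 4] gives [4, 4, 4, 4, 4]; set D = diag(4, 4, 4, 4, 4) and form L = D - A. Diagonalising L (or applying a numerical eigensolver to the 5x5 matrix) gives the spectrum above. The single zero eigenvalue shows the graph is connected. By the matrix-tree theorem the graph has (1/5) * product of the nonzero eigenvalues = 125 spanning trees. The largest eigenvalue, 5, is at most the vertex count 5.

[0, 5, 5, 5, 5]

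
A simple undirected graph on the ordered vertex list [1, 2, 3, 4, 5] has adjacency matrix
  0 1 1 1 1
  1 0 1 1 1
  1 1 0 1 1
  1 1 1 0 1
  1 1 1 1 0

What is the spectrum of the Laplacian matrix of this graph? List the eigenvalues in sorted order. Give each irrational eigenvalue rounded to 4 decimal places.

[0, 5, 5, 5, 5]

Each diagonal entry of L is the vertex degree and each off-diagonal entry is -1 where an edge is present, 0 otherwise; in the order [1, 2, 3, 4, 5] the diagonal is [4, 4, 4, 4, 4]. L is symmetric positive semidefinite, so every eigenvalue is real and nonnegative. The single zero eigenvalue shows the graph is connected.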